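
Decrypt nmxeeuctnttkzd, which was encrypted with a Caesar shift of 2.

lkvccsarlrrixb

n(13): 13−2=11 → l
m(12): 12−2=10 → k
x(23): 23−2=21 → v
e(4): 4−2=2 → c
e(4): 4−2=2 → c
u(20): 20−2=18 → s
c(2): 2−2=0 → a
t(19): 19−2=17 → r
n(13): 13−2=11 → l
t(19): 19−2=17 → r
t(19): 19−2=17 → r
k(10): 10−2=8 → i
z(25): 25−2=23 → x
d(3): 3−2=1 → b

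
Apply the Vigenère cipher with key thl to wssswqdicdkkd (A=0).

Repeat the key across the message: thlthlthlthlt
w(22)+t(19): 41≡15 → p
s(18)+h(7): 25 → z
s(18)+l(11): 29≡3 → d
s(18)+t(19): 37≡11 → l
w(22)+h(7): 29≡3 → d
q(16)+l(11): 27≡1 → b
d(3)+t(19): 22 → w
i(8)+h(7): 15 → p
c(2)+l(11): 13 → n
d(3)+t(19): 22 → w
k(10)+h(7): 17 → r
k(10)+l(11): 21 → v
d(3)+t(19): 22 → w

pzdldbwpnwrvw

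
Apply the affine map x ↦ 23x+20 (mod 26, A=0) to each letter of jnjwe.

thtgi

j(9): 23·9+20=227≡19 → t
n(13): 23·13+20=319≡7 → h
j(9): 23·9+20=227≡19 → t
w(22): 23·22+20=526≡6 → g
e(4): 23·4+20=112≡8 → i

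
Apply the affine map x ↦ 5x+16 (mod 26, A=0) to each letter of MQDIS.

M(12): 5·12+16=76≡24 → Y
Q(16): 5·16+16=96≡18 → S
D(3): 5·3+16=31≡5 → F
I(8): 5·8+16=56≡4 → E
S(18): 5·18+16=106≡2 → C

YSFEC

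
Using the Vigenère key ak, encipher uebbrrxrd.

uoblrbxbd

Repeat the key across the message: akakakaka
u(20)+a(0): 20 → u
e(4)+k(10): 14 → o
b(1)+a(0): 1 → b
b(1)+k(10): 11 → l
r(17)+a(0): 17 → r
r(17)+k(10): 27≡1 → b
x(23)+a(0): 23 → x
r(17)+k(10): 27≡1 → b
d(3)+a(0): 3 → d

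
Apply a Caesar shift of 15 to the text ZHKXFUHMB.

OWZMUJWBQ

Z(25): 25+15=40≡14 → O
H(7): 7+15=22 → W
K(10): 10+15=25 → Z
X(23): 23+15=38≡12 → M
F(5): 5+15=20 → U
U(20): 20+15=35≡9 → J
H(7): 7+15=22 → W
M(12): 12+15=27≡1 → B
B(1): 1+15=16 → Q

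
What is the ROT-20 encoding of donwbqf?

d(3): 3+20=23 → x
o(14): 14+20=34≡8 → i
n(13): 13+20=33≡7 → h
w(22): 22+20=42≡16 → q
b(1): 1+20=21 → v
q(16): 16+20=36≡10 → k
f(5): 5+20=25 → z

xihqvkz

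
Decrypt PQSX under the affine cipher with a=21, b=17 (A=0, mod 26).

QVFE

The inverse of 21 mod 26 is 5, since 21·5=105≡1. Apply D(y)=5·(y−17) mod 26:
P(15): 5·(15−17)=-10≡16 → Q
Q(16): 5·(16−17)=-5≡21 → V
S(18): 5·(18−17)=5 → F
X(23): 5·(23−17)=30≡4 → E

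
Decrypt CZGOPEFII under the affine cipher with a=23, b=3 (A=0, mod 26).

JKZFWRIHH

The inverse of 23 mod 26 is 17, since 23·17=391≡1. Apply D(y)=17·(y−3) mod 26:
C(2): 17·(2−3)=-17≡9 → J
Z(25): 17·(25−3)=374≡10 → K
G(6): 17·(6−3)=51≡25 → Z
O(14): 17·(14−3)=187≡5 → F
P(15): 17·(15−3)=204≡22 → W
E(4): 17·(4−3)=17 → R
F(5): 17·(5−3)=34≡8 → I
I(8): 17·(8−3)=85≡7 → H
I(8): 17·(8−3)=85≡7 → H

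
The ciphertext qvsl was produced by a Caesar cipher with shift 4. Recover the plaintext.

q(16): 16−4=12 → m
v(21): 21−4=17 → r
s(18): 18−4=14 → o
l(11): 11−4=7 → h

mroh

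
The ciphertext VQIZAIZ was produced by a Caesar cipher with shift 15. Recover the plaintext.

V(21): 21−15=6 → G
Q(16): 16−15=1 → B
I(8): 8−15=-7≡19 → T
Z(25): 25−15=10 → K
A(0): 0−15=-15≡11 → L
I(8): 8−15=-7≡19 → T
Z(25): 25−15=10 → K

GBTKLTK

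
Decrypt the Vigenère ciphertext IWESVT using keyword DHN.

FPRPOG

Repeat the key across the ciphertext: DHNDHN
I(8)−D(3): 5 → F
W(22)−H(7): 15 → P
E(4)−N(13): -9≡17 → R
S(18)−D(3): 15 → P
V(21)−H(7): 14 → O
T(19)−N(13): 6 → G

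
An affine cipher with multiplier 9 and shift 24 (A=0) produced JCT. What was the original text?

HML

The inverse of 9 mod 26 is 3, since 9·3=27≡1. Apply D(y)=3·(y−24) mod 26:
J(9): 3·(9−24)=-45≡7 → H
C(2): 3·(2−24)=-66≡12 → M
T(19): 3·(19−24)=-15≡11 → L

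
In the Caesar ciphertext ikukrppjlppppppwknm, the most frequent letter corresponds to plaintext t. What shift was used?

22

The most frequent ciphertext letter is p (appears 8 times).
p is position 15; t is position 19.
Shift = -4≡22.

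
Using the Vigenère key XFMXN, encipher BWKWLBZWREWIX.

Repeat the key across the message: XFMXNXFMXNXFM
B(1)+X(23): 24 → Y
W(22)+F(5): 27≡1 → B
K(10)+M(12): 22 → W
W(22)+X(23): 45≡19 → T
L(11)+N(13): 24 → Y
B(1)+X(23): 24 → Y
Z(25)+F(5): 30≡4 → E
W(22)+M(12): 34≡8 → I
R(17)+X(23): 40≡14 → O
E(4)+N(13): 17 → R
W(22)+X(23): 45≡19 → T
I(8)+F(5): 13 → N
X(23)+M(12): 35≡9 → J

YBWTYYEIORTNJ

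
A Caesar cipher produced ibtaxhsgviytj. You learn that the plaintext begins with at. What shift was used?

8

From the crib: i(8)−a(0)=8, so the shift is 8.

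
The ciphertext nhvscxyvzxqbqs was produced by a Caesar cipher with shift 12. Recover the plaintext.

bvjgqlmjnlepeg

n(13): 13−12=1 → b
h(7): 7−12=-5≡21 → v
v(21): 21−12=9 → j
s(18): 18−12=6 → g
c(2): 2−12=-10≡16 → q
x(23): 23−12=11 → l
y(24): 24−12=12 → m
v(21): 21−12=9 → j
z(25): 25−12=13 → n
x(23): 23−12=11 → l
q(16): 16−12=4 → e
b(1): 1−12=-11≡15 → p
q(16): 16−12=4 → e
s(18): 18−12=6 → g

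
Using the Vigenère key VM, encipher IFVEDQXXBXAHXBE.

Repeat the key across the message: VMVMVMVMVMVMVMV
I(8)+V(21): 29≡3 → D
F(5)+M(12): 17 → R
V(21)+V(21): 42≡16 → Q
E(4)+M(12): 16 → Q
D(3)+V(21): 24 → Y
Q(16)+M(12): 28≡2 → C
X(23)+V(21): 44≡18 → S
X(23)+M(12): 35≡9 → J
B(1)+V(21): 22 → W
X(23)+M(12): 35≡9 → J
A(0)+V(21): 21 → V
H(7)+M(12): 19 → T
X(23)+V(21): 44≡18 → S
B(1)+M(12): 13 → N
E(4)+V(21): 25 → Z

DRQQYCSJWJVTSNZ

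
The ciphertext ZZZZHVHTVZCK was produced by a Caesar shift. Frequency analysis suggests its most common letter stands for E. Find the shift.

The most frequent ciphertext letter is Z (appears 5 times).
Z is position 25; E is position 4.
Shift = 21.

21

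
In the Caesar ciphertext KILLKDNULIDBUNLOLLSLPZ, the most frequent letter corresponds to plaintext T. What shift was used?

18

The most frequent ciphertext letter is L (appears 7 times).
L is position 11; T is position 19.
Shift = -8≡18.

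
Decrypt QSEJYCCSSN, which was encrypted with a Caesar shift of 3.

Q(16): 16−3=13 → N
S(18): 18−3=15 → P
E(4): 4−3=1 → B
J(9): 9−3=6 → G
Y(24): 24−3=21 → V
C(2): 2−3=-1≡25 → Z
C(2): 2−3=-1≡25 → Z
S(18): 18−3=15 → P
S(18): 18−3=15 → P
N(13): 13−3=10 → K

NPBGVZZPPK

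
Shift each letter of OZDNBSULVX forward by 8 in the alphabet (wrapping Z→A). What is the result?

O(14): 14+8=22 → W
Z(25): 25+8=33≡7 → H
D(3): 3+8=11 → L
N(13): 13+8=21 → V
B(1): 1+8=9 → J
S(18): 18+8=26≡0 → A
U(20): 20+8=28≡2 → C
L(11): 11+8=19 → T
V(21): 21+8=29≡3 → D
X(23): 23+8=31≡5 → F

WHLVJACTDF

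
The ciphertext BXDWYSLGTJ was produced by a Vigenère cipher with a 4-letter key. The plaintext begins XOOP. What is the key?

EJPH

Subtract each crib letter from the matching ciphertext letter (mod 26):
B(1)−X(23)=-22≡4 → E
X(23)−O(14)=9 → J
D(3)−O(14)=-11≡15 → P
W(22)−P(15)=7 → H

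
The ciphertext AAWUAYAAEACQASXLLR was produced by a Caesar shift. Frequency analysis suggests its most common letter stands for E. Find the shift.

22

The most frequent ciphertext letter is A (appears 7 times).
A is position 0; E is position 4.
Shift = -4≡22.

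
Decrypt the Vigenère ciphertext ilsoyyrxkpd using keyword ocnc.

ujfmkwevwnq

Repeat the key across the ciphertext: ocncocncocn
i(8)−o(14): -6≡20 → u
l(11)−c(2): 9 → j
s(18)−n(13): 5 → f
o(14)−c(2): 12 → m
y(24)−o(14): 10 → k
y(24)−c(2): 22 → w
r(17)−n(13): 4 → e
x(23)−c(2): 21 → v
k(10)−o(14): -4≡22 → w
p(15)−c(2): 13 → n
d(3)−n(13): -10≡16 → q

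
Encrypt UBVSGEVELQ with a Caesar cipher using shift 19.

U(20): 20+19=39≡13 → N
B(1): 1+19=20 → U
V(21): 21+19=40≡14 → O
S(18): 18+19=37≡11 → L
G(6): 6+19=25 → Z
E(4): 4+19=23 → X
V(21): 21+19=40≡14 → O
E(4): 4+19=23 → X
L(11): 11+19=30≡4 → E
Q(16): 16+19=35≡9 → J

NUOLZXOXEJ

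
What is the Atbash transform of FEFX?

UVUC

F(5) → U(20)
E(4) → V(21)
F(5) → U(20)
X(23) → C(2)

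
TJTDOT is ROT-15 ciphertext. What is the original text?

T(19): 19−15=4 → E
J(9): 9−15=-6≡20 → U
T(19): 19−15=4 → E
D(3): 3−15=-12≡14 → O
O(14): 14−15=-1≡25 → Z
T(19): 19−15=4 → E

EUEOZE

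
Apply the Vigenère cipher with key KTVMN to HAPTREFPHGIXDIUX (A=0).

RTKFEOYKTTSQYUHH

Repeat the key across the message: KTVMNKTVMNKTVMNK
H(7)+K(10): 17 → R
A(0)+T(19): 19 → T
P(15)+V(21): 36≡10 → K
T(19)+M(12): 31≡5 → F
R(17)+N(13): 30≡4 → E
E(4)+K(10): 14 → O
F(5)+T(19): 24 → Y
P(15)+V(21): 36≡10 → K
H(7)+M(12): 19 → T
G(6)+N(13): 19 → T
I(8)+K(10): 18 → S
X(23)+T(19): 42≡16 → Q
D(3)+V(21): 24 → Y
I(8)+M(12): 20 → U
U(20)+N(13): 33≡7 → H
X(23)+K(10): 33≡7 → H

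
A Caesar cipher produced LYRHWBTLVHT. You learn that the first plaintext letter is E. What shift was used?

From the crib: L(11)−E(4)=7, so the shift is 7.

7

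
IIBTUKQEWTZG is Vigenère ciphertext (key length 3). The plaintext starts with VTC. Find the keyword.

Subtract each crib letter from the matching ciphertext letter (mod 26):
I(8)−V(21)=-13≡13 → N
I(8)−T(19)=-11≡15 → P
B(1)−C(2)=-1≡25 → Z

NPZ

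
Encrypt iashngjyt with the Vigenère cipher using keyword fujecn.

Repeat the key across the message: fujecnfuj
i(8)+f(5): 13 → n
a(0)+u(20): 20 → u
s(18)+j(9): 27≡1 → b
h(7)+e(4): 11 → l
n(13)+c(2): 15 → p
g(6)+n(13): 19 → t
j(9)+f(5): 14 → o
y(24)+u(20): 44≡18 → s
t(19)+j(9): 28≡2 → c

nublptosc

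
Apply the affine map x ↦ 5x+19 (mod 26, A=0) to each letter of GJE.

XMN

G(6): 5·6+19=49≡23 → X
J(9): 5·9+19=64≡12 → M
E(4): 5·4+19=39≡13 → N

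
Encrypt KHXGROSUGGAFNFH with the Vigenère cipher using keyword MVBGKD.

Repeat the key across the message: MVBGKDMVBGKDMVB
K(10)+M(12): 22 → W
H(7)+V(21): 28≡2 → C
X(23)+B(1): 24 → Y
G(6)+G(6): 12 → M
R(17)+K(10): 27≡1 → B
O(14)+D(3): 17 → R
S(18)+M(12): 30≡4 → E
U(20)+V(21): 41≡15 → P
G(6)+B(1): 7 → H
G(6)+G(6): 12 → M
A(0)+K(10): 10 → K
F(5)+D(3): 8 → I
N(13)+M(12): 25 → Z
F(5)+V(21): 26≡0 → A
H(7)+B(1): 8 → I

WCYMBREPHMKIZAI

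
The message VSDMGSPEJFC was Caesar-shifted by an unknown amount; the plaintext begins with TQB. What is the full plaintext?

TQBKEQNCHDA

From the crib: V(21)−T(19)=2, so the shift is 2.
Subtract 2 from each ciphertext letter:
V(21): 21−2=19 → T
S(18): 18−2=16 → Q
D(3): 3−2=1 → B
M(12): 12−2=10 → K
G(6): 6−2=4 → E
S(18): 18−2=16 → Q
P(15): 15−2=13 → N
E(4): 4−2=2 → C
J(9): 9−2=7 → H
F(5): 5−2=3 → D
C(2): 2−2=0 → A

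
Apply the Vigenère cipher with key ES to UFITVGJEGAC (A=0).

YXMLZYNWKSG

Repeat the key across the message: ESESESESESE
U(20)+E(4): 24 → Y
F(5)+S(18): 23 → X
I(8)+E(4): 12 → M
T(19)+S(18): 37≡11 → L
V(21)+E(4): 25 → Z
G(6)+S(18): 24 → Y
J(9)+E(4): 13 → N
E(4)+S(18): 22 → W
G(6)+E(4): 10 → K
A(0)+S(18): 18 → S
C(2)+E(4): 6 → G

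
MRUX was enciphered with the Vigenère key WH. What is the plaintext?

QKYQ

Repeat the key across the ciphertext: WHWH
M(12)−W(22): -10≡16 → Q
R(17)−H(7): 10 → K
U(20)−W(22): -2≡24 → Y
X(23)−H(7): 16 → Q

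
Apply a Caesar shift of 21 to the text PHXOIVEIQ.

KCSJDQZDL

P(15): 15+21=36≡10 → K
H(7): 7+21=28≡2 → C
X(23): 23+21=44≡18 → S
O(14): 14+21=35≡9 → J
I(8): 8+21=29≡3 → D
V(21): 21+21=42≡16 → Q
E(4): 4+21=25 → Z
I(8): 8+21=29≡3 → D
Q(16): 16+21=37≡11 → L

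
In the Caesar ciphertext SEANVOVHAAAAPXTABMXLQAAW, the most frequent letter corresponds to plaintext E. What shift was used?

22

The most frequent ciphertext letter is A (appears 8 times).
A is position 0; E is position 4.
Shift = -4≡22.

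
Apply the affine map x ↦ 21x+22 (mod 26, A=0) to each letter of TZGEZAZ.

T(19): 21·19+22=421≡5 → F
Z(25): 21·25+22=547≡1 → B
G(6): 21·6+22=148≡18 → S
E(4): 21·4+22=106≡2 → C
Z(25): 21·25+22=547≡1 → B
A(0): 21·0+22=22 → W
Z(25): 21·25+22=547≡1 → B

FBSCBWB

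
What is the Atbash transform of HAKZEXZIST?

H(7) → S(18)
A(0) → Z(25)
K(10) → P(15)
Z(25) → A(0)
E(4) → V(21)
X(23) → C(2)
Z(25) → A(0)
I(8) → R(17)
S(18) → H(7)
T(19) → G(6)

SZPAVCARHG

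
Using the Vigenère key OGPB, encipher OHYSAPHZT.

Repeat the key across the message: OGPBOGPBO
O(14)+O(14): 28≡2 → C
H(7)+G(6): 13 → N
Y(24)+P(15): 39≡13 → N
S(18)+B(1): 19 → T
A(0)+O(14): 14 → O
P(15)+G(6): 21 → V
H(7)+P(15): 22 → W
Z(25)+B(1): 26≡0 → A
T(19)+O(14): 33≡7 → H

CNNTOVWAH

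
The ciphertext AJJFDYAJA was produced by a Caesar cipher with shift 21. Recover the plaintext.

FOOKIDFOF

A(0): 0−21=-21≡5 → F
J(9): 9−21=-12≡14 → O
J(9): 9−21=-12≡14 → O
F(5): 5−21=-16≡10 → K
D(3): 3−21=-18≡8 → I
Y(24): 24−21=3 → D
A(0): 0−21=-21≡5 → F
J(9): 9−21=-12≡14 → O
A(0): 0−21=-21≡5 → F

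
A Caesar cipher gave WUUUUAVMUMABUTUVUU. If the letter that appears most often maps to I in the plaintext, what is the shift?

12

The most frequent ciphertext letter is U (appears 9 times).
U is position 20; I is position 8.
Shift = 12.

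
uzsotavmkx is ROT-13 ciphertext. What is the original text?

u(20): 20−13=7 → h
z(25): 25−13=12 → m
s(18): 18−13=5 → f
o(14): 14−13=1 → b
t(19): 19−13=6 → g
a(0): 0−13=-13≡13 → n
v(21): 21−13=8 → i
m(12): 12−13=-1≡25 → z
k(10): 10−13=-3≡23 → x
x(23): 23−13=10 → k

hmfbgnizxk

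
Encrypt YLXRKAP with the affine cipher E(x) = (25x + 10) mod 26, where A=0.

MZNTAKV

Y(24): 25·24+10=610≡12 → M
L(11): 25·11+10=285≡25 → Z
X(23): 25·23+10=585≡13 → N
R(17): 25·17+10=435≡19 → T
K(10): 25·10+10=260≡0 → A
A(0): 25·0+10=10 → K
P(15): 25·15+10=385≡21 → V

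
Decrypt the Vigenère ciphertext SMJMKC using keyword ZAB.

Repeat the key across the ciphertext: ZABZAB
S(18)−Z(25): -7≡19 → T
M(12)−A(0): 12 → M
J(9)−B(1): 8 → I
M(12)−Z(25): -13≡13 → N
K(10)−A(0): 10 → K
C(2)−B(1): 1 → B

TMINKB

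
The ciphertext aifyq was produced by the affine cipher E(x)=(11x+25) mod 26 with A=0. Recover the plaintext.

The inverse of 11 mod 26 is 19, since 11·19=209≡1. Apply D(y)=19·(y−25) mod 26:
a(0): 19·(0−25)=-475≡19 → t
i(8): 19·(8−25)=-323≡15 → p
f(5): 19·(5−25)=-380≡10 → k
y(24): 19·(24−25)=-19≡7 → h
q(16): 19·(16−25)=-171≡11 → l

tpkhl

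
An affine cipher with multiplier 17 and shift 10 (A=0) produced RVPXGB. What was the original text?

FTLNMB

The inverse of 17 mod 26 is 23, since 17·23=391≡1. Apply D(y)=23·(y−10) mod 26:
R(17): 23·(17−10)=161≡5 → F
V(21): 23·(21−10)=253≡19 → T
P(15): 23·(15−10)=115≡11 → L
X(23): 23·(23−10)=299≡13 → N
G(6): 23·(6−10)=-92≡12 → M
B(1): 23·(1−10)=-207≡1 → B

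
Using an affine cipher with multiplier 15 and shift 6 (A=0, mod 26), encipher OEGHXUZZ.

O(14): 15·14+6=216≡8 → I
E(4): 15·4+6=66≡14 → O
G(6): 15·6+6=96≡18 → S
H(7): 15·7+6=111≡7 → H
X(23): 15·23+6=351≡13 → N
U(20): 15·20+6=306≡20 → U
Z(25): 15·25+6=381≡17 → R
Z(25): 15·25+6=381≡17 → R

IOSHNURR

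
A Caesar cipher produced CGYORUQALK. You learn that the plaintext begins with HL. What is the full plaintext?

From the crib: C(2)−H(7)=-5≡21, so the shift is 21.
Subtract 21 from each ciphertext letter:
C(2): 2−21=-19≡7 → H
G(6): 6−21=-15≡11 → L
Y(24): 24−21=3 → D
O(14): 14−21=-7≡19 → T
R(17): 17−21=-4≡22 → W
U(20): 20−21=-1≡25 → Z
Q(16): 16−21=-5≡21 → V
A(0): 0−21=-21≡5 → F
L(11): 11−21=-10≡16 → Q
K(10): 10−21=-11≡15 → P

HLDTWZVFQP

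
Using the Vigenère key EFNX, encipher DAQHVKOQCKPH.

Repeat the key across the message: EFNXEFNXEFNX
D(3)+E(4): 7 → H
A(0)+F(5): 5 → F
Q(16)+N(13): 29≡3 → D
H(7)+X(23): 30≡4 → E
V(21)+E(4): 25 → Z
K(10)+F(5): 15 → P
O(14)+N(13): 27≡1 → B
Q(16)+X(23): 39≡13 → N
C(2)+E(4): 6 → G
K(10)+F(5): 15 → P
P(15)+N(13): 28≡2 → C
H(7)+X(23): 30≡4 → E

HFDEZPBNGPCE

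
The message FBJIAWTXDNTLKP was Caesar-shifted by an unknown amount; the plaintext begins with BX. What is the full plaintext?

BXFEWSPTZJPHGL

From the crib: F(5)−B(1)=4, so the shift is 4.
Subtract 4 from each ciphertext letter:
F(5): 5−4=1 → B
B(1): 1−4=-3≡23 → X
J(9): 9−4=5 → F
I(8): 8−4=4 → E
A(0): 0−4=-4≡22 → W
W(22): 22−4=18 → S
T(19): 19−4=15 → P
X(23): 23−4=19 → T
D(3): 3−4=-1≡25 → Z
N(13): 13−4=9 → J
T(19): 19−4=15 → P
L(11): 11−4=7 → H
K(10): 10−4=6 → G
P(15): 15−4=11 → L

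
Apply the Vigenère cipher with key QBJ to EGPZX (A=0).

UHYPY

Repeat the key across the message: QBJQB
E(4)+Q(16): 20 → U
G(6)+B(1): 7 → H
P(15)+J(9): 24 → Y
Z(25)+Q(16): 41≡15 → P
X(23)+B(1): 24 → Y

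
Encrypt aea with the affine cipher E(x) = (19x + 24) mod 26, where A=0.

ywy

a(0): 19·0+24=24 → y
e(4): 19·4+24=100≡22 → w
a(0): 19·0+24=24 → y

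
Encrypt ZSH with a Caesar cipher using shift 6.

FYN

Z(25): 25+6=31≡5 → F
S(18): 18+6=24 → Y
H(7): 7+6=13 → N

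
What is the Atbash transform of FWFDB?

F(5) → U(20)
W(22) → D(3)
F(5) → U(20)
D(3) → W(22)
B(1) → Y(24)

UDUWY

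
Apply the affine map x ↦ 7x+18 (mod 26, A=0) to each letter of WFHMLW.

QBPYRQ

W(22): 7·22+18=172≡16 → Q
F(5): 7·5+18=53≡1 → B
H(7): 7·7+18=67≡15 → P
M(12): 7·12+18=102≡24 → Y
L(11): 7·11+18=95≡17 → R
W(22): 7·22+18=172≡16 → Q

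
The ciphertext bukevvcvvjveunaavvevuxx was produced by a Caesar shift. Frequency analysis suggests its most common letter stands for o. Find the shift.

7

The most frequent ciphertext letter is v (appears 8 times).
v is position 21; o is position 14.
Shift = 7.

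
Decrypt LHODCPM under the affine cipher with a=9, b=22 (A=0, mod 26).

The inverse of 9 mod 26 is 3, since 9·3=27≡1. Apply D(y)=3·(y−22) mod 26:
L(11): 3·(11−22)=-33≡19 → T
H(7): 3·(7−22)=-45≡7 → H
O(14): 3·(14−22)=-24≡2 → C
D(3): 3·(3−22)=-57≡21 → V
C(2): 3·(2−22)=-60≡18 → S
P(15): 3·(15−22)=-21≡5 → F
M(12): 3·(12−22)=-30≡22 → W

THCVSFW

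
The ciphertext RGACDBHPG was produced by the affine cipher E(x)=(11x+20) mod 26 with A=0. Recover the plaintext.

The inverse of 11 mod 26 is 19, since 11·19=209≡1. Apply D(y)=19·(y−20) mod 26:
R(17): 19·(17−20)=-57≡21 → V
G(6): 19·(6−20)=-266≡20 → U
A(0): 19·(0−20)=-380≡10 → K
C(2): 19·(2−20)=-342≡22 → W
D(3): 19·(3−20)=-323≡15 → P
B(1): 19·(1−20)=-361≡3 → D
H(7): 19·(7−20)=-247≡13 → N
P(15): 19·(15−20)=-95≡9 → J
G(6): 19·(6−20)=-266≡20 → U

VUKWPDNJU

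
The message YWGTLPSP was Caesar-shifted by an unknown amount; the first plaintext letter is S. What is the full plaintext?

From the crib: Y(24)−S(18)=6, so the shift is 6.
Subtract 6 from each ciphertext letter:
Y(24): 24−6=18 → S
W(22): 22−6=16 → Q
G(6): 6−6=0 → A
T(19): 19−6=13 → N
L(11): 11−6=5 → F
P(15): 15−6=9 → J
S(18): 18−6=12 → M
P(15): 15−6=9 → J

SQANFJMJ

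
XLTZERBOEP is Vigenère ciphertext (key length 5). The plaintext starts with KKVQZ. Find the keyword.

NBYJF

Subtract each crib letter from the matching ciphertext letter (mod 26):
X(23)−K(10)=13 → N
L(11)−K(10)=1 → B
T(19)−V(21)=-2≡24 → Y
Z(25)−Q(16)=9 → J
E(4)−Z(25)=-21≡5 → F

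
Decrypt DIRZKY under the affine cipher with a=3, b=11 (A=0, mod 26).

GZCWRN

The inverse of 3 mod 26 is 9, since 3·9=27≡1. Apply D(y)=9·(y−11) mod 26:
D(3): 9·(3−11)=-72≡6 → G
I(8): 9·(8−11)=-27≡25 → Z
R(17): 9·(17−11)=54≡2 → C
Z(25): 9·(25−11)=126≡22 → W
K(10): 9·(10−11)=-9≡17 → R
Y(24): 9·(24−11)=117≡13 → N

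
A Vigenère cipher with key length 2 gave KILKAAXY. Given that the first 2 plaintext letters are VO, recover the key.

Subtract each crib letter from the matching ciphertext letter (mod 26):
K(10)−V(21)=-11≡15 → P
I(8)−O(14)=-6≡20 → U

PU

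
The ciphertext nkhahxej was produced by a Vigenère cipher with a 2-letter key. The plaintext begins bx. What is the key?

Subtract each crib letter from the matching ciphertext letter (mod 26):
n(13)−b(1)=12 → m
k(10)−x(23)=-13≡13 → n

mn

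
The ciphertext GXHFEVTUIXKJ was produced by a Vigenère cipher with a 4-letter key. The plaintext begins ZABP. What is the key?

HXGQ

Subtract each crib letter from the matching ciphertext letter (mod 26):
G(6)−Z(25)=-19≡7 → H
X(23)−A(0)=23 → X
H(7)−B(1)=6 → G
F(5)−P(15)=-10≡16 → Q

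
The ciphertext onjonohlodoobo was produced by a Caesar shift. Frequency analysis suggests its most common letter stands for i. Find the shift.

6

The most frequent ciphertext letter is o (appears 7 times).
o is position 14; i is position 8.
Shift = 6.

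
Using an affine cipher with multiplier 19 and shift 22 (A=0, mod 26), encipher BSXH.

B(1): 19·1+22=41≡15 → P
S(18): 19·18+22=364≡0 → A
X(23): 19·23+22=459≡17 → R
H(7): 19·7+22=155≡25 → Z

PARZ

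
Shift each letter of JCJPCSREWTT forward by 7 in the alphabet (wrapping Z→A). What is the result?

QJQWJZYLDAA

J(9): 9+7=16 → Q
C(2): 2+7=9 → J
J(9): 9+7=16 → Q
P(15): 15+7=22 → W
C(2): 2+7=9 → J
S(18): 18+7=25 → Z
R(17): 17+7=24 → Y
E(4): 4+7=11 → L
W(22): 22+7=29≡3 → D
T(19): 19+7=26≡0 → A
T(19): 19+7=26≡0 → A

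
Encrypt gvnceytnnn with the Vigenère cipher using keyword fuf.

Repeat the key across the message: fuffuffuff
g(6)+f(5): 11 → l
v(21)+u(20): 41≡15 → p
n(13)+f(5): 18 → s
c(2)+f(5): 7 → h
e(4)+u(20): 24 → y
y(24)+f(5): 29≡3 → d
t(19)+f(5): 24 → y
n(13)+u(20): 33≡7 → h
n(13)+f(5): 18 → s
n(13)+f(5): 18 → s

lpshydyhss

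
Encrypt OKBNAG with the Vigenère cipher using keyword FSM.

TCNSSS

Repeat the key across the message: FSMFSM
O(14)+F(5): 19 → T
K(10)+S(18): 28≡2 → C
B(1)+M(12): 13 → N
N(13)+F(5): 18 → S
A(0)+S(18): 18 → S
G(6)+M(12): 18 → S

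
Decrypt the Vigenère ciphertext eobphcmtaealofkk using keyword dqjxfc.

Repeat the key across the ciphertext: dqjxfcdqjxfcdqjx
e(4)−d(3): 1 → b
o(14)−q(16): -2≡24 → y
b(1)−j(9): -8≡18 → s
p(15)−x(23): -8≡18 → s
h(7)−f(5): 2 → c
c(2)−c(2): 0 → a
m(12)−d(3): 9 → j
t(19)−q(16): 3 → d
a(0)−j(9): -9≡17 → r
e(4)−x(23): -19≡7 → h
a(0)−f(5): -5≡21 → v
l(11)−c(2): 9 → j
o(14)−d(3): 11 → l
f(5)−q(16): -11≡15 → p
k(10)−j(9): 1 → b
k(10)−x(23): -13≡13 → n

bysscajdrhvjlpbn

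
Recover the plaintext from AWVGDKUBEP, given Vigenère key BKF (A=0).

Repeat the key across the ciphertext: BKFBKFBKFB
A(0)−B(1): -1≡25 → Z
W(22)−K(10): 12 → M
V(21)−F(5): 16 → Q
G(6)−B(1): 5 → F
D(3)−K(10): -7≡19 → T
K(10)−F(5): 5 → F
U(20)−B(1): 19 → T
B(1)−K(10): -9≡17 → R
E(4)−F(5): -1≡25 → Z
P(15)−B(1): 14 → O

ZMQFTFTRZO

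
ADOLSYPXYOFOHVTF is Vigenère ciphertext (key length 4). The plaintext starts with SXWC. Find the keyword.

IGSJ

Subtract each crib letter from the matching ciphertext letter (mod 26):
A(0)−S(18)=-18≡8 → I
D(3)−X(23)=-20≡6 → G
O(14)−W(22)=-8≡18 → S
L(11)−C(2)=9 → J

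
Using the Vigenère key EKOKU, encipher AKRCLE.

EUFMFI

Repeat the key across the message: EKOKUE
A(0)+E(4): 4 → E
K(10)+K(10): 20 → U
R(17)+O(14): 31≡5 → F
C(2)+K(10): 12 → M
L(11)+U(20): 31≡5 → F
E(4)+E(4): 8 → I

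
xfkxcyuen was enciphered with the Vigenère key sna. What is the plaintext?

fskfpycrn

Repeat the key across the ciphertext: snasnasna
x(23)−s(18): 5 → f
f(5)−n(13): -8≡18 → s
k(10)−a(0): 10 → k
x(23)−s(18): 5 → f
c(2)−n(13): -11≡15 → p
y(24)−a(0): 24 → y
u(20)−s(18): 2 → c
e(4)−n(13): -9≡17 → r
n(13)−a(0): 13 → n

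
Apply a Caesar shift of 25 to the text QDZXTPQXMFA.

PCYWSOPWLEZ

Q(16): 16+25=41≡15 → P
D(3): 3+25=28≡2 → C
Z(25): 25+25=50≡24 → Y
X(23): 23+25=48≡22 → W
T(19): 19+25=44≡18 → S
P(15): 15+25=40≡14 → O
Q(16): 16+25=41≡15 → P
X(23): 23+25=48≡22 → W
M(12): 12+25=37≡11 → L
F(5): 5+25=30≡4 → E
A(0): 0+25=25 → Z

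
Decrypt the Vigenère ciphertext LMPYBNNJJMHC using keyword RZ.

Repeat the key across the ciphertext: RZRZRZRZRZRZ
L(11)−R(17): -6≡20 → U
M(12)−Z(25): -13≡13 → N
P(15)−R(17): -2≡24 → Y
Y(24)−Z(25): -1≡25 → Z
B(1)−R(17): -16≡10 → K
N(13)−Z(25): -12≡14 → O
N(13)−R(17): -4≡22 → W
J(9)−Z(25): -16≡10 → K
J(9)−R(17): -8≡18 → S
M(12)−Z(25): -13≡13 → N
H(7)−R(17): -10≡16 → Q
C(2)−Z(25): -23≡3 → D

UNYZKOWKSNQD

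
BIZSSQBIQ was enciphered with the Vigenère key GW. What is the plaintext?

Repeat the key across the ciphertext: GWGWGWGWG
B(1)−G(6): -5≡21 → V
I(8)−W(22): -14≡12 → M
Z(25)−G(6): 19 → T
S(18)−W(22): -4≡22 → W
S(18)−G(6): 12 → M
Q(16)−W(22): -6≡20 → U
B(1)−G(6): -5≡21 → V
I(8)−W(22): -14≡12 → M
Q(16)−G(6): 10 → K

VMTWMUVMK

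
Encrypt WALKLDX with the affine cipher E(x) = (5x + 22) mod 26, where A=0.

CWZUZLH

W(22): 5·22+22=132≡2 → C
A(0): 5·0+22=22 → W
L(11): 5·11+22=77≡25 → Z
K(10): 5·10+22=72≡20 → U
L(11): 5·11+22=77≡25 → Z
D(3): 5·3+22=37≡11 → L
X(23): 5·23+22=137≡7 → H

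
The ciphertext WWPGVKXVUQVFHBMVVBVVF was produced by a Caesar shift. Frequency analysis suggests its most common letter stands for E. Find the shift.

The most frequent ciphertext letter is V (appears 7 times).
V is position 21; E is position 4.
Shift = 17.

17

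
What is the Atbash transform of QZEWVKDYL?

Q(16) → J(9)
Z(25) → A(0)
E(4) → V(21)
W(22) → D(3)
V(21) → E(4)
K(10) → P(15)
D(3) → W(22)
Y(24) → B(1)
L(11) → O(14)

JAVDEPWBO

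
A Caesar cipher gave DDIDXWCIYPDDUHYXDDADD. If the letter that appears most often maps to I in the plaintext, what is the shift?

The most frequent ciphertext letter is D (appears 9 times).
D is position 3; I is position 8.
Shift = -5≡21.

21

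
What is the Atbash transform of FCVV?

F(5) → U(20)
C(2) → X(23)
V(21) → E(4)
V(21) → E(4)

UXEE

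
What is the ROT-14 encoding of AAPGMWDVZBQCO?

A(0): 0+14=14 → O
A(0): 0+14=14 → O
P(15): 15+14=29≡3 → D
G(6): 6+14=20 → U
M(12): 12+14=26≡0 → A
W(22): 22+14=36≡10 → K
D(3): 3+14=17 → R
V(21): 21+14=35≡9 → J
Z(25): 25+14=39≡13 → N
B(1): 1+14=15 → P
Q(16): 16+14=30≡4 → E
C(2): 2+14=16 → Q
O(14): 14+14=28≡2 → C

OODUAKRJNPEQC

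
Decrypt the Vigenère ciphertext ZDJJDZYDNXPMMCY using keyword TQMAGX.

GNXJXCFNBXJPTMM

Repeat the key across the ciphertext: TQMAGXTQMAGXTQM
Z(25)−T(19): 6 → G
D(3)−Q(16): -13≡13 → N
J(9)−M(12): -3≡23 → X
J(9)−A(0): 9 → J
D(3)−G(6): -3≡23 → X
Z(25)−X(23): 2 → C
Y(24)−T(19): 5 → F
D(3)−Q(16): -13≡13 → N
N(13)−M(12): 1 → B
X(23)−A(0): 23 → X
P(15)−G(6): 9 → J
M(12)−X(23): -11≡15 → P
M(12)−T(19): -7≡19 → T
C(2)−Q(16): -14≡12 → M
Y(24)−M(12): 12 → M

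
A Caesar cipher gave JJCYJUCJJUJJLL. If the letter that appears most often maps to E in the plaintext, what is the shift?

The most frequent ciphertext letter is J (appears 7 times).
J is position 9; E is position 4.
Shift = 5.

5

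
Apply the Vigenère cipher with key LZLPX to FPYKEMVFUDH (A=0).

Repeat the key across the message: LZLPXLZLPXL
F(5)+L(11): 16 → Q
P(15)+Z(25): 40≡14 → O
Y(24)+L(11): 35≡9 → J
K(10)+P(15): 25 → Z
E(4)+X(23): 27≡1 → B
M(12)+L(11): 23 → X
V(21)+Z(25): 46≡20 → U
F(5)+L(11): 16 → Q
U(20)+P(15): 35≡9 → J
D(3)+X(23): 26≡0 → A
H(7)+L(11): 18 → S

QOJZBXUQJAS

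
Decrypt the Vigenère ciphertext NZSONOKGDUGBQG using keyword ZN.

OMTBOBLTEHHORT

Repeat the key across the ciphertext: ZNZNZNZNZNZNZN
N(13)−Z(25): -12≡14 → O
Z(25)−N(13): 12 → M
S(18)−Z(25): -7≡19 → T
O(14)−N(13): 1 → B
N(13)−Z(25): -12≡14 → O
O(14)−N(13): 1 → B
K(10)−Z(25): -15≡11 → L
G(6)−N(13): -7≡19 → T
D(3)−Z(25): -22≡4 → E
U(20)−N(13): 7 → H
G(6)−Z(25): -19≡7 → H
B(1)−N(13): -12≡14 → O
Q(16)−Z(25): -9≡17 → R
G(6)−N(13): -7≡19 → T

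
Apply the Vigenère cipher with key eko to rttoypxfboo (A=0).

Repeat the key across the message: ekoekoekoek
r(17)+e(4): 21 → v
t(19)+k(10): 29≡3 → d
t(19)+o(14): 33≡7 → h
o(14)+e(4): 18 → s
y(24)+k(10): 34≡8 → i
p(15)+o(14): 29≡3 → d
x(23)+e(4): 27≡1 → b
f(5)+k(10): 15 → p
b(1)+o(14): 15 → p
o(14)+e(4): 18 → s
o(14)+k(10): 24 → y

vdhsidbppsy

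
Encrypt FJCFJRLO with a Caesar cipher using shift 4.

JNGJNVPS

F(5): 5+4=9 → J
J(9): 9+4=13 → N
C(2): 2+4=6 → G
F(5): 5+4=9 → J
J(9): 9+4=13 → N
R(17): 17+4=21 → V
L(11): 11+4=15 → P
O(14): 14+4=18 → S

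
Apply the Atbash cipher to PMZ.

KNA

P(15) → K(10)
M(12) → N(13)
Z(25) → A(0)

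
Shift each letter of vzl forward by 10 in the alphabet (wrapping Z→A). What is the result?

fjv

v(21): 21+10=31≡5 → f
z(25): 25+10=35≡9 → j
l(11): 11+10=21 → v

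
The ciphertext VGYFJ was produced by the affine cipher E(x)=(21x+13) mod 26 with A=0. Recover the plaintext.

ORDMG

The inverse of 21 mod 26 is 5, since 21·5=105≡1. Apply D(y)=5·(y−13) mod 26:
V(21): 5·(21−13)=40≡14 → O
G(6): 5·(6−13)=-35≡17 → R
Y(24): 5·(24−13)=55≡3 → D
F(5): 5·(5−13)=-40≡12 → M
J(9): 5·(9−13)=-20≡6 → G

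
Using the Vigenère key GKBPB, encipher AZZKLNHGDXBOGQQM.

GJAZMTRHSYHYHFRS

Repeat the key across the message: GKBPBGKBPBGKBPBG
A(0)+G(6): 6 → G
Z(25)+K(10): 35≡9 → J
Z(25)+B(1): 26≡0 → A
K(10)+P(15): 25 → Z
L(11)+B(1): 12 → M
N(13)+G(6): 19 → T
H(7)+K(10): 17 → R
G(6)+B(1): 7 → H
D(3)+P(15): 18 → S
X(23)+B(1): 24 → Y
B(1)+G(6): 7 → H
O(14)+K(10): 24 → Y
G(6)+B(1): 7 → H
Q(16)+P(15): 31≡5 → F
Q(16)+B(1): 17 → R
M(12)+G(6): 18 → S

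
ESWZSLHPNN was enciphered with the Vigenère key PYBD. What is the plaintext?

Repeat the key across the ciphertext: PYBDPYBDPY
E(4)−P(15): -11≡15 → P
S(18)−Y(24): -6≡20 → U
W(22)−B(1): 21 → V
Z(25)−D(3): 22 → W
S(18)−P(15): 3 → D
L(11)−Y(24): -13≡13 → N
H(7)−B(1): 6 → G
P(15)−D(3): 12 → M
N(13)−P(15): -2≡24 → Y
N(13)−Y(24): -11≡15 → P

PUVWDNGMYP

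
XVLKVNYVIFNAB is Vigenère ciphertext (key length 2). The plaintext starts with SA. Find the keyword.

FV

Subtract each crib letter from the matching ciphertext letter (mod 26):
X(23)−S(18)=5 → F
V(21)−A(0)=21 → V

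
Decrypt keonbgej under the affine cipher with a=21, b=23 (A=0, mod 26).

The inverse of 21 mod 26 is 5, since 21·5=105≡1. Apply D(y)=5·(y−23) mod 26:
k(10): 5·(10−23)=-65≡13 → n
e(4): 5·(4−23)=-95≡9 → j
o(14): 5·(14−23)=-45≡7 → h
n(13): 5·(13−23)=-50≡2 → c
b(1): 5·(1−23)=-110≡20 → u
g(6): 5·(6−23)=-85≡19 → t
e(4): 5·(4−23)=-95≡9 → j
j(9): 5·(9−23)=-70≡8 → i

njhcutji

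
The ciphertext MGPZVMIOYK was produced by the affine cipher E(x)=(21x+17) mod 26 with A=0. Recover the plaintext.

BXQOUBHLJR

The inverse of 21 mod 26 is 5, since 21·5=105≡1. Apply D(y)=5·(y−17) mod 26:
M(12): 5·(12−17)=-25≡1 → B
G(6): 5·(6−17)=-55≡23 → X
P(15): 5·(15−17)=-10≡16 → Q
Z(25): 5·(25−17)=40≡14 → O
V(21): 5·(21−17)=20 → U
M(12): 5·(12−17)=-25≡1 → B
I(8): 5·(8−17)=-45≡7 → H
O(14): 5·(14−17)=-15≡11 → L
Y(24): 5·(24−17)=35≡9 → J
K(10): 5·(10−17)=-35≡17 → R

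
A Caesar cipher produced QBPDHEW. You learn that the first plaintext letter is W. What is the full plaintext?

From the crib: Q(16)−W(22)=-6≡20, so the shift is 20.
Subtract 20 from each ciphertext letter:
Q(16): 16−20=-4≡22 → W
B(1): 1−20=-19≡7 → H
P(15): 15−20=-5≡21 → V
D(3): 3−20=-17≡9 → J
H(7): 7−20=-13≡13 → N
E(4): 4−20=-16≡10 → K
W(22): 22−20=2 → C

WHVJNKC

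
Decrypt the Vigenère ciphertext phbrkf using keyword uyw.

Repeat the key across the ciphertext: uywuyw
p(15)−u(20): -5≡21 → v
h(7)−y(24): -17≡9 → j
b(1)−w(22): -21≡5 → f
r(17)−u(20): -3≡23 → x
k(10)−y(24): -14≡12 → m
f(5)−w(22): -17≡9 → j

vjfxmj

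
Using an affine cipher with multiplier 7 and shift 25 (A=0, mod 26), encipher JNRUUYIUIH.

J(9): 7·9+25=88≡10 → K
N(13): 7·13+25=116≡12 → M
R(17): 7·17+25=144≡14 → O
U(20): 7·20+25=165≡9 → J
U(20): 7·20+25=165≡9 → J
Y(24): 7·24+25=193≡11 → L
I(8): 7·8+25=81≡3 → D
U(20): 7·20+25=165≡9 → J
I(8): 7·8+25=81≡3 → D
H(7): 7·7+25=74≡22 → W

KMOJJLDJDW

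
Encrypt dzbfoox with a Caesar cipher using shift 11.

okmqzzi

d(3): 3+11=14 → o
z(25): 25+11=36≡10 → k
b(1): 1+11=12 → m
f(5): 5+11=16 → q
o(14): 14+11=25 → z
o(14): 14+11=25 → z
x(23): 23+11=34≡8 → i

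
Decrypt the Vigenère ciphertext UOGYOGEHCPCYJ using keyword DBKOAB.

Repeat the key across the ciphertext: DBKOABDBKOABD
U(20)−D(3): 17 → R
O(14)−B(1): 13 → N
G(6)−K(10): -4≡22 → W
Y(24)−O(14): 10 → K
O(14)−A(0): 14 → O
G(6)−B(1): 5 → F
E(4)−D(3): 1 → B
H(7)−B(1): 6 → G
C(2)−K(10): -8≡18 → S
P(15)−O(14): 1 → B
C(2)−A(0): 2 → C
Y(24)−B(1): 23 → X
J(9)−D(3): 6 → G

RNWKOFBGSBCXG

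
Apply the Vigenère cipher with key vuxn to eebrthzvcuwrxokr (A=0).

zyyeobwixotesihe

Repeat the key across the message: vuxnvuxnvuxnvuxn
e(4)+v(21): 25 → z
e(4)+u(20): 24 → y
b(1)+x(23): 24 → y
r(17)+n(13): 30≡4 → e
t(19)+v(21): 40≡14 → o
h(7)+u(20): 27≡1 → b
z(25)+x(23): 48≡22 → w
v(21)+n(13): 34≡8 → i
c(2)+v(21): 23 → x
u(20)+u(20): 40≡14 → o
w(22)+x(23): 45≡19 → t
r(17)+n(13): 30≡4 → e
x(23)+v(21): 44≡18 → s
o(14)+u(20): 34≡8 → i
k(10)+x(23): 33≡7 → h
r(17)+n(13): 30≡4 → e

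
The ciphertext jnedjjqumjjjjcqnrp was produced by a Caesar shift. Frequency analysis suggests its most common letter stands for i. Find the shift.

1

The most frequent ciphertext letter is j (appears 7 times).
j is position 9; i is position 8.
Shift = 1.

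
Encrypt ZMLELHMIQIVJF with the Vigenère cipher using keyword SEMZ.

RQXDDLYHIMHIX

Repeat the key across the message: SEMZSEMZSEMZS
Z(25)+S(18): 43≡17 → R
M(12)+E(4): 16 → Q
L(11)+M(12): 23 → X
E(4)+Z(25): 29≡3 → D
L(11)+S(18): 29≡3 → D
H(7)+E(4): 11 → L
M(12)+M(12): 24 → Y
I(8)+Z(25): 33≡7 → H
Q(16)+S(18): 34≡8 → I
I(8)+E(4): 12 → M
V(21)+M(12): 33≡7 → H
J(9)+Z(25): 34≡8 → I
F(5)+S(18): 23 → X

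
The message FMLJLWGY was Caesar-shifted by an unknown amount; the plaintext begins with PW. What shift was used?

16

From the crib: F(5)−P(15)=-10≡16, so the shift is 16.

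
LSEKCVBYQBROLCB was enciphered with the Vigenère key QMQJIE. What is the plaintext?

VGOBURLMASJKVQL

Repeat the key across the ciphertext: QMQJIEQMQJIEQMQ
L(11)−Q(16): -5≡21 → V
S(18)−M(12): 6 → G
E(4)−Q(16): -12≡14 → O
K(10)−J(9): 1 → B
C(2)−I(8): -6≡20 → U
V(21)−E(4): 17 → R
B(1)−Q(16): -15≡11 → L
Y(24)−M(12): 12 → M
Q(16)−Q(16): 0 → A
B(1)−J(9): -8≡18 → S
R(17)−I(8): 9 → J
O(14)−E(4): 10 → K
L(11)−Q(16): -5≡21 → V
C(2)−M(12): -10≡16 → Q
B(1)−Q(16): -15≡11 → L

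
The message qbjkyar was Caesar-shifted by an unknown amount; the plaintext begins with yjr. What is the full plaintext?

From the crib: q(16)−y(24)=-8≡18, so the shift is 18.
Subtract 18 from each ciphertext letter:
q(16): 16−18=-2≡24 → y
b(1): 1−18=-17≡9 → j
j(9): 9−18=-9≡17 → r
k(10): 10−18=-8≡18 → s
y(24): 24−18=6 → g
a(0): 0−18=-18≡8 → i
r(17): 17−18=-1≡25 → z

yjrsgiz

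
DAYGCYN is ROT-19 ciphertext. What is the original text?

D(3): 3−19=-16≡10 → K
A(0): 0−19=-19≡7 → H
Y(24): 24−19=5 → F
G(6): 6−19=-13≡13 → N
C(2): 2−19=-17≡9 → J
Y(24): 24−19=5 → F
N(13): 13−19=-6≡20 → U

KHFNJFU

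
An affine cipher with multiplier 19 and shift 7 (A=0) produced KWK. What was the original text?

HJH

The inverse of 19 mod 26 is 11, since 19·11=209≡1. Apply D(y)=11·(y−7) mod 26:
K(10): 11·(10−7)=33≡7 → H
W(22): 11·(22−7)=165≡9 → J
K(10): 11·(10−7)=33≡7 → H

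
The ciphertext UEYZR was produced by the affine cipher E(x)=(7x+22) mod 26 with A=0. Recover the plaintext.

WQETD

The inverse of 7 mod 26 is 15, since 7·15=105≡1. Apply D(y)=15·(y−22) mod 26:
U(20): 15·(20−22)=-30≡22 → W
E(4): 15·(4−22)=-270≡16 → Q
Y(24): 15·(24−22)=30≡4 → E
Z(25): 15·(25−22)=45≡19 → T
R(17): 15·(17−22)=-75≡3 → D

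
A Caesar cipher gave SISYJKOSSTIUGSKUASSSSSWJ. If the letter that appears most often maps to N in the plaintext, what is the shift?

The most frequent ciphertext letter is S (appears 10 times).
S is position 18; N is position 13.
Shift = 5.

5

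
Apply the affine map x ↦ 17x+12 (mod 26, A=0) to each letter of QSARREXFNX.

Q(16): 17·16+12=284≡24 → Y
S(18): 17·18+12=318≡6 → G
A(0): 17·0+12=12 → M
R(17): 17·17+12=301≡15 → P
R(17): 17·17+12=301≡15 → P
E(4): 17·4+12=80≡2 → C
X(23): 17·23+12=403≡13 → N
F(5): 17·5+12=97≡19 → T
N(13): 17·13+12=233≡25 → Z
X(23): 17·23+12=403≡13 → N

YGMPPCNTZN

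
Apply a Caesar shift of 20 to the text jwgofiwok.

j(9): 9+20=29≡3 → d
w(22): 22+20=42≡16 → q
g(6): 6+20=26≡0 → a
o(14): 14+20=34≡8 → i
f(5): 5+20=25 → z
i(8): 8+20=28≡2 → c
w(22): 22+20=42≡16 → q
o(14): 14+20=34≡8 → i
k(10): 10+20=30≡4 → e

dqaizcqie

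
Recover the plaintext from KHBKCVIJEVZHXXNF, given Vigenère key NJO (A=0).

XYNXTHVAQIQTKOZS

Repeat the key across the ciphertext: NJONJONJONJONJON
K(10)−N(13): -3≡23 → X
H(7)−J(9): -2≡24 → Y
B(1)−O(14): -13≡13 → N
K(10)−N(13): -3≡23 → X
C(2)−J(9): -7≡19 → T
V(21)−O(14): 7 → H
I(8)−N(13): -5≡21 → V
J(9)−J(9): 0 → A
E(4)−O(14): -10≡16 → Q
V(21)−N(13): 8 → I
Z(25)−J(9): 16 → Q
H(7)−O(14): -7≡19 → T
X(23)−N(13): 10 → K
X(23)−J(9): 14 → O
N(13)−O(14): -1≡25 → Z
F(5)−N(13): -8≡18 → S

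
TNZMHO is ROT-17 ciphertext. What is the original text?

CWIVQX

T(19): 19−17=2 → C
N(13): 13−17=-4≡22 → W
Z(25): 25−17=8 → I
M(12): 12−17=-5≡21 → V
H(7): 7−17=-10≡16 → Q
O(14): 14−17=-3≡23 → X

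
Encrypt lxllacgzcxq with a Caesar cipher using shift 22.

hthhwycvytm

l(11): 11+22=33≡7 → h
x(23): 23+22=45≡19 → t
l(11): 11+22=33≡7 → h
l(11): 11+22=33≡7 → h
a(0): 0+22=22 → w
c(2): 2+22=24 → y
g(6): 6+22=28≡2 → c
z(25): 25+22=47≡21 → v
c(2): 2+22=24 → y
x(23): 23+22=45≡19 → t
q(16): 16+22=38≡12 → m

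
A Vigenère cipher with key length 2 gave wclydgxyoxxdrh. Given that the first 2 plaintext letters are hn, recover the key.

Subtract each crib letter from the matching ciphertext letter (mod 26):
w(22)−h(7)=15 → p
c(2)−n(13)=-11≡15 → p

pp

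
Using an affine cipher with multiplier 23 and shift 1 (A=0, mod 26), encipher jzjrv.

aeacq

j(9): 23·9+1=208≡0 → a
z(25): 23·25+1=576≡4 → e
j(9): 23·9+1=208≡0 → a
r(17): 23·17+1=392≡2 → c
v(21): 23·21+1=484≡16 → q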